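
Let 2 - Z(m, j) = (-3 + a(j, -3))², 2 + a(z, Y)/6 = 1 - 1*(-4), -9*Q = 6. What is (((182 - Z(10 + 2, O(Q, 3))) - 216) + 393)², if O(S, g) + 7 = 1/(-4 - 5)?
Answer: 338724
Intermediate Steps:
Q = -⅔ (Q = -⅑*6 = -⅔ ≈ -0.66667)
a(z, Y) = 18 (a(z, Y) = -12 + 6*(1 - 1*(-4)) = -12 + 6*(1 + 4) = -12 + 6*5 = -12 + 30 = 18)
O(S, g) = -64/9 (O(S, g) = -7 + 1/(-4 - 5) = -7 + 1/(-9) = -7 - ⅑ = -64/9)
Z(m, j) = -223 (Z(m, j) = 2 - (-3 + 18)² = 2 - 1*15² = 2 - 1*225 = 2 - 225 = -223)
(((182 - Z(10 + 2, O(Q, 3))) - 216) + 393)² = (((182 - 1*(-223)) - 216) + 393)² = (((182 + 223) - 216) + 393)² = ((405 - 216) + 393)² = (189 + 393)² = 582² = 338724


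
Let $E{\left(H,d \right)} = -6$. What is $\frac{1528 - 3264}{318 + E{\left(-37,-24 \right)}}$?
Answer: $- \frac{217}{39} \approx -5.5641$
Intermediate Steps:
$\frac{1528 - 3264}{318 + E{\left(-37,-24 \right)}} = \frac{1528 - 3264}{318 - 6} = - \frac{1736}{312} = \left(-1736\right) \frac{1}{312} = - \frac{217}{39}$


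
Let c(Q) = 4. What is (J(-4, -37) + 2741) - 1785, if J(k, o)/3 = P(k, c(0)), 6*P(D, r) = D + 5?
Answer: 1913/2 ≈ 956.50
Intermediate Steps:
P(D, r) = 5/6 + D/6 (P(D, r) = (D + 5)/6 = (5 + D)/6 = 5/6 + D/6)
J(k, o) = 5/2 + k/2 (J(k, o) = 3*(5/6 + k/6) = 5/2 + k/2)
(J(-4, -37) + 2741) - 1785 = ((5/2 + (1/2)*(-4)) + 2741) - 1785 = ((5/2 - 2) + 2741) - 1785 = (1/2 + 2741) - 1785 = 5483/2 - 1785 = 1913/2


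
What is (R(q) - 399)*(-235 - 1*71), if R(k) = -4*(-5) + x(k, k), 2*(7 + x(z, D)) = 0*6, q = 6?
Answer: 118116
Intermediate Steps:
x(z, D) = -7 (x(z, D) = -7 + (0*6)/2 = -7 + (½)*0 = -7 + 0 = -7)
R(k) = 13 (R(k) = -4*(-5) - 7 = 20 - 7 = 13)
(R(q) - 399)*(-235 - 1*71) = (13 - 399)*(-235 - 1*71) = -386*(-235 - 71) = -386*(-306) = 118116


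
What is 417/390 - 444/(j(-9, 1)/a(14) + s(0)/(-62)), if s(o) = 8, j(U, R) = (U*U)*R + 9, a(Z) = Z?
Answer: -12335227/177710 ≈ -69.412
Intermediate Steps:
j(U, R) = 9 + R*U² (j(U, R) = U²*R + 9 = R*U² + 9 = 9 + R*U²)
417/390 - 444/(j(-9, 1)/a(14) + s(0)/(-62)) = 417/390 - 444/((9 + 1*(-9)²)/14 + 8/(-62)) = 417*(1/390) - 444/((9 + 1*81)*(1/14) + 8*(-1/62)) = 139/130 - 444/((9 + 81)*(1/14) - 4/31) = 139/130 - 444/(90*(1/14) - 4/31) = 139/130 - 444/(45/7 - 4/31) = 139/130 - 444/1367/217 = 139/130 - 444*217/1367 = 139/130 - 96348/1367 = -12335227/177710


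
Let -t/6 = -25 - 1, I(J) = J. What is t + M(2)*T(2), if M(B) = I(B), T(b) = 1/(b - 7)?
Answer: 778/5 ≈ 155.60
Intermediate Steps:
T(b) = 1/(-7 + b)
t = 156 (t = -6*(-25 - 1) = -6*(-26) = 156)
M(B) = B
t + M(2)*T(2) = 156 + 2/(-7 + 2) = 156 + 2/(-5) = 156 + 2*(-⅕) = 156 - ⅖ = 778/5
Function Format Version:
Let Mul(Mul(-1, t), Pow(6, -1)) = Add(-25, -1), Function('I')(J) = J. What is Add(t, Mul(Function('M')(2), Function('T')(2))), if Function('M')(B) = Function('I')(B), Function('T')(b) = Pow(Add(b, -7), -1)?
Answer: Rational(778, 5) ≈ 155.60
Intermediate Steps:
Function('T')(b) = Pow(Add(-7, b), -1)
t = 156 (t = Mul(-6, Add(-25, -1)) = Mul(-6, -26) = 156)
Function('M')(B) = B
Add(t, Mul(Function('M')(2), Function('T')(2))) = Add(156, Mul(2, Pow(Add(-7, 2), -1))) = Add(156, Mul(2, Pow(-5, -1))) = Add(156, Mul(2, Rational(-1, 5))) = Add(156, Rational(-2, 5)) = Rational(778, 5)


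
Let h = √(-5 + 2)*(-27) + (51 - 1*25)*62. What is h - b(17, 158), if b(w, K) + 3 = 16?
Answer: 1599 - 27*I*√3 ≈ 1599.0 - 46.765*I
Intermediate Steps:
b(w, K) = 13 (b(w, K) = -3 + 16 = 13)
h = 1612 - 27*I*√3 (h = √(-3)*(-27) + (51 - 25)*62 = (I*√3)*(-27) + 26*62 = -27*I*√3 + 1612 = 1612 - 27*I*√3 ≈ 1612.0 - 46.765*I)
h - b(17, 158) = (1612 - 27*I*√3) - 1*13 = (1612 - 27*I*√3) - 13 = 1599 - 27*I*√3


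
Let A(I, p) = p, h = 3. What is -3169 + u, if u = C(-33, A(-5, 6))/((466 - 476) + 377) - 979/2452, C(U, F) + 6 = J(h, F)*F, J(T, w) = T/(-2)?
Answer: -2852128469/899884 ≈ -3169.4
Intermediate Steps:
J(T, w) = -T/2 (J(T, w) = T*(-½) = -T/2)
C(U, F) = -6 - 3*F/2 (C(U, F) = -6 + (-½*3)*F = -6 - 3*F/2)
u = -396073/899884 (u = (-6 - 3/2*6)/((466 - 476) + 377) - 979/2452 = (-6 - 9)/(-10 + 377) - 979*1/2452 = -15/367 - 979/2452 = -396073/899884 ≈ -0.44014)
-3169 + u = -3169 - 396073/899884 = -2852128469/899884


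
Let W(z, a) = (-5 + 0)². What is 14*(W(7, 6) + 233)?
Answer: 3612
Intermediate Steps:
W(z, a) = 25 (W(z, a) = (-5)² = 25)
14*(W(7, 6) + 233) = 14*(25 + 233) = 14*258 = 3612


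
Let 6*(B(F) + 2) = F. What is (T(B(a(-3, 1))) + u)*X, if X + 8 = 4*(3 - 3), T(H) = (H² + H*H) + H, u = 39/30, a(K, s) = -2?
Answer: -3548/45 ≈ -78.844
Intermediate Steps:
B(F) = -2 + F/6
u = 13/10 (u = 39*(1/30) = 13/10 ≈ 1.3000)
T(H) = H + 2*H² (T(H) = (H² + H²) + H = 2*H² + H = H + 2*H²)
X = -8 (X = -8 + 4*(3 - 3) = -8 + 4*0 = -8 + 0 = -8)
(T(B(a(-3, 1))) + u)*X = ((-2 + (⅙)*(-2))*(1 + 2*(-2 + (⅙)*(-2))) + 13/10)*(-8) = ((-2 - ⅓)*(1 + 2*(-2 - ⅓)) + 13/10)*(-8) = (-7*(1 + 2*(-7/3))/3 + 13/10)*(-8) = (-7*(1 - 14/3)/3 + 13/10)*(-8) = (-7/3*(-11/3) + 13/10)*(-8) = (77/9 + 13/10)*(-8) = (887/90)*(-8) = -3548/45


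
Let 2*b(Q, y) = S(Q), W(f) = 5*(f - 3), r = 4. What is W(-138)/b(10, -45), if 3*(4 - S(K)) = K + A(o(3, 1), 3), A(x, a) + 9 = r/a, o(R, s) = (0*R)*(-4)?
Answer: -12690/29 ≈ -437.59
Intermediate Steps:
o(R, s) = 0 (o(R, s) = 0*(-4) = 0)
W(f) = -15 + 5*f (W(f) = 5*(-3 + f) = -15 + 5*f)
A(x, a) = -9 + 4/a
S(K) = 59/9 - K/3 (S(K) = 4 - (K + (-9 + 4/3))/3 = 4 - (K - 23/3)/3 = 4 - (-23/3 + K)/3 = 4 + (23/9 - K/3) = 59/9 - K/3)
b(Q, y) = 59/18 - Q/6 (b(Q, y) = (59/9 - Q/3)/2 = 59/18 - Q/6)
W(-138)/b(10, -45) = (-15 + 5*(-138))/(59/18 - ⅙*10) = (-15 - 690)/(59/18 - 5/3) = -705/29/18 = -705*18/29 = -12690/29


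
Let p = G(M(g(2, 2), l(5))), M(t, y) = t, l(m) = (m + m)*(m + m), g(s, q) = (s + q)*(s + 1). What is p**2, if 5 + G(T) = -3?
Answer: 64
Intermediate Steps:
g(s, q) = (1 + s)*(q + s) (g(s, q) = (q + s)*(1 + s) = (1 + s)*(q + s))
l(m) = 4*m**2 (l(m) = (2*m)*(2*m) = 4*m**2)
G(T) = -8 (G(T) = -5 - 3 = -8)
p = -8
p**2 = (-8)**2 = 64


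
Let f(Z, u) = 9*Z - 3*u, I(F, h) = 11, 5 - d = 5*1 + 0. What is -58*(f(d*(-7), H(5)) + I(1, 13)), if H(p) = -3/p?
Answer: -3712/5 ≈ -742.40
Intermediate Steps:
d = 0 (d = 5 - (5*1 + 0) = 5 - (5 + 0) = 5 - 1*5 = 5 - 5 = 0)
f(Z, u) = -3*u + 9*Z
-58*(f(d*(-7), H(5)) + I(1, 13)) = -58*((-(-9)/5 + 9*(0*(-7))) + 11) = -58*((-(-9)/5 + 9*0) + 11) = -58*((-3*(-3/5) + 0) + 11) = -58*((9/5 + 0) + 11) = -58*(9/5 + 11) = -58*64/5 = -3712/5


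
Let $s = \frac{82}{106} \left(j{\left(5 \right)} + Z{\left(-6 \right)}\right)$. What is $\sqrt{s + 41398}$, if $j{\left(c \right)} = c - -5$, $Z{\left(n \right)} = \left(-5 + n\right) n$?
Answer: $\frac{\sqrt{116452130}}{53} \approx 203.61$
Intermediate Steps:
$Z{\left(n \right)} = n \left(-5 + n\right)$
$j{\left(c \right)} = 5 + c$ ($j{\left(c \right)} = c + 5 = 5 + c$)
$s = \frac{3116}{53}$ ($s = \frac{82}{106} \left(\left(5 + 5\right) - 6 \left(-5 - 6\right)\right) = 82 \cdot \frac{1}{106} \left(10 - -66\right) = \frac{41 \left(10 + 66\right)}{53} = \frac{41}{53} \cdot 76 = \frac{3116}{53} \approx 58.792$)
$\sqrt{s + 41398} = \sqrt{\frac{3116}{53} + 41398} = \sqrt{\frac{2197210}{53}} = \frac{\sqrt{116452130}}{53}$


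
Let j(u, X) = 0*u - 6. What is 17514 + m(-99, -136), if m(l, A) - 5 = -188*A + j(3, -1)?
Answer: 43081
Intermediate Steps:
j(u, X) = -6 (j(u, X) = 0 - 6 = -6)
m(l, A) = -1 - 188*A (m(l, A) = 5 + (-188*A - 6) = 5 + (-6 - 188*A) = -1 - 188*A)
17514 + m(-99, -136) = 17514 + (-1 - 188*(-136)) = 17514 + (-1 + 25568) = 17514 + 25567 = 43081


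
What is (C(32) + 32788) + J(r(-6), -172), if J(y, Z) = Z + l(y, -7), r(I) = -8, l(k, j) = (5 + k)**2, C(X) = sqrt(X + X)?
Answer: 32633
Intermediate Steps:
C(X) = sqrt(2)*sqrt(X) (C(X) = sqrt(2*X) = sqrt(2)*sqrt(X))
J(y, Z) = Z + (5 + y)**2
(C(32) + 32788) + J(r(-6), -172) = (sqrt(2)*sqrt(32) + 32788) + (-172 + (5 - 8)**2) = (sqrt(2)*(4*sqrt(2)) + 32788) + (-172 + (-3)**2) = (8 + 32788) + (-172 + 9) = 32796 - 163 = 32633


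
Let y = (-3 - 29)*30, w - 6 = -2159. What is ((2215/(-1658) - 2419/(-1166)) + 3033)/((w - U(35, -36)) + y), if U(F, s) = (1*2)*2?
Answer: -488742378/502155973 ≈ -0.97329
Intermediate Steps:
w = -2153 (w = 6 - 2159 = -2153)
U(F, s) = 4 (U(F, s) = 2*2 = 4)
y = -960 (y = -32*30 = -960)
((2215/(-1658) - 2419/(-1166)) + 3033)/((w - U(35, -36)) + y) = ((2215/(-1658) - 2419/(-1166)) + 3033)/((-2153 - 1*4) - 960) = ((2215*(-1/1658) - 2419*(-1/1166)) + 3033)/((-2153 - 4) - 960) = ((-2215/1658 + 2419/1166) + 3033)/(-2157 - 960) = (357003/483307 + 3033)/(-3117) = (1466227134/483307)*(-1/3117) = -488742378/502155973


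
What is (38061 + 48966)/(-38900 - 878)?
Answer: -87027/39778 ≈ -2.1878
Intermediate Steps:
(38061 + 48966)/(-38900 - 878) = 87027/(-39778) = 87027*(-1/39778) = -87027/39778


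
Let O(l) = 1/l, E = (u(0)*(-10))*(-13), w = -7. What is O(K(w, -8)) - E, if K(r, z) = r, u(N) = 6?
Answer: -5461/7 ≈ -780.14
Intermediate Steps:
E = 780 (E = (6*(-10))*(-13) = -60*(-13) = 780)
O(K(w, -8)) - E = 1/(-7) - 1*780 = -1/7 - 780 = -5461/7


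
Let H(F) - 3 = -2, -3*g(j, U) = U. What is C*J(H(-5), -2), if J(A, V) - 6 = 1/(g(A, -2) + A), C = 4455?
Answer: 29403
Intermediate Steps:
g(j, U) = -U/3
H(F) = 1 (H(F) = 3 - 2 = 1)
J(A, V) = 6 + 1/(⅔ + A) (J(A, V) = 6 + 1/(-⅓*(-2) + A) = 6 + 1/(⅔ + A))
C*J(H(-5), -2) = 4455*(3*(5 + 6*1)/(2 + 3*1)) = 4455*(3*(5 + 6)/(2 + 3)) = 4455*(3*11/5) = 4455*(3*(⅕)*11) = 4455*(33/5) = 29403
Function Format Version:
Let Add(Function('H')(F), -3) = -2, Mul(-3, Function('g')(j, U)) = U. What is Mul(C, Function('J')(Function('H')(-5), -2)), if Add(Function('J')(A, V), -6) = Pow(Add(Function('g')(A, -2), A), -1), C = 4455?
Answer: 29403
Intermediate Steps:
Function('g')(j, U) = Mul(Rational(-1, 3), U)
Function('H')(F) = 1 (Function('H')(F) = Add(3, -2) = 1)
Function('J')(A, V) = Add(6, Pow(Add(Rational(2, 3), A), -1)) (Function('J')(A, V) = Add(6, Pow(Add(Mul(Rational(-1, 3), -2), A), -1)) = Add(6, Pow(Add(Rational(2, 3), A), -1)))
Mul(C, Function('J')(Function('H')(-5), -2)) = Mul(4455, Mul(3, Pow(Add(2, Mul(3, 1)), -1), Add(5, Mul(6, 1)))) = Mul(4455, Mul(3, Pow(Add(2, 3), -1), Add(5, 6))) = Mul(4455, Mul(3, Pow(5, -1), 11)) = Mul(4455, Mul(3, Rational(1, 5), 11)) = Mul(4455, Rational(33, 5)) = 29403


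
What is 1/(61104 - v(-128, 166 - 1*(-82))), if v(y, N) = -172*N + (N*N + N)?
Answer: 1/42008 ≈ 2.3805e-5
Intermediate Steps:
v(y, N) = N**2 - 171*N (v(y, N) = -172*N + (N**2 + N) = -172*N + (N + N**2) = N**2 - 171*N)
1/(61104 - v(-128, 166 - 1*(-82))) = 1/(61104 - (166 - 1*(-82))*(-171 + (166 - 1*(-82)))) = 1/(61104 - (166 + 82)*(-171 + (166 + 82))) = 1/(61104 - 248*(-171 + 248)) = 1/(61104 - 248*77) = 1/(61104 - 1*19096) = 1/(61104 - 19096) = 1/42008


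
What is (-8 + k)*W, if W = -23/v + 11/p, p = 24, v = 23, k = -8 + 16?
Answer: 0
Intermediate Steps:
k = 8
W = -13/24 (W = -23/23 + 11/24 = -23*1/23 + 11*(1/24) = -1 + 11/24 = -13/24 ≈ -0.54167)
(-8 + k)*W = (-8 + 8)*(-13/24) = 0*(-13/24) = 0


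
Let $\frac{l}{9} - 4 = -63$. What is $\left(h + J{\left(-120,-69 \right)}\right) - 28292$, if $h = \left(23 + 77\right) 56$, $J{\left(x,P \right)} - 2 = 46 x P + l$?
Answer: $357659$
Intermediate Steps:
$l = -531$ ($l = 36 + 9 \left(-63\right) = 36 - 567 = -531$)
$J{\left(x,P \right)} = -529 + 46 P x$ ($J{\left(x,P \right)} = 2 + \left(46 x P - 531\right) = 2 + \left(46 P x - 531\right) = 2 + \left(-531 + 46 P x\right) = -529 + 46 P x$)
$h = 5600$ ($h = 100 \cdot 56 = 5600$)
$\left(h + J{\left(-120,-69 \right)}\right) - 28292 = \left(5600 - \left(529 + 3174 \left(-120\right)\right)\right) - 28292 = \left(5600 + \left(-529 + 380880\right)\right) - 28292 = \left(5600 + 380351\right) - 28292 = 385951 - 28292 = 357659$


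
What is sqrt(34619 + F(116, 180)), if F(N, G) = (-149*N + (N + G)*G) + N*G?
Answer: sqrt(91495) ≈ 302.48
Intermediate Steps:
F(N, G) = -149*N + G*N + G*(G + N) (F(N, G) = (-149*N + (G + N)*G) + G*N = (-149*N + G*(G + N)) + G*N = -149*N + G*N + G*(G + N))
sqrt(34619 + F(116, 180)) = sqrt(34619 + (180**2 - 149*116 + 2*180*116)) = sqrt(34619 + (32400 - 17284 + 41760)) = sqrt(34619 + 56876) = sqrt(91495)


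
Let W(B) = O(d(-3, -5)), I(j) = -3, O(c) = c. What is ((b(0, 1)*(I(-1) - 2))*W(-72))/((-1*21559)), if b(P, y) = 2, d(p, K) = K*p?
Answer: 150/21559 ≈ 0.0069577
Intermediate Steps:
W(B) = 15 (W(B) = -5*(-3) = 15)
((b(0, 1)*(I(-1) - 2))*W(-72))/((-1*21559)) = ((2*(-3 - 2))*15)/((-1*21559)) = ((2*(-5))*15)/(-21559) = -10*15*(-1/21559) = -150*(-1/21559) = 150/21559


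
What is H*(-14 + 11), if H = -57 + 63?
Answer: -18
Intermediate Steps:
H = 6
H*(-14 + 11) = 6*(-14 + 11) = 6*(-3) = -18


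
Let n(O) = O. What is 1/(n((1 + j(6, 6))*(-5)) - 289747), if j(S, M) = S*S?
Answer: -1/289932 ≈ -3.4491e-6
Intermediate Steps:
j(S, M) = S²
1/(n((1 + j(6, 6))*(-5)) - 289747) = 1/((1 + 6²)*(-5) - 289747) = 1/((1 + 36)*(-5) - 289747) = 1/(37*(-5) - 289747) = 1/(-185 - 289747) = 1/(-289932) = -1/289932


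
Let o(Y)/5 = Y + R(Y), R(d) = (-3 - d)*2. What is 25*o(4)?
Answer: -1250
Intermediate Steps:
R(d) = -6 - 2*d
o(Y) = -30 - 5*Y (o(Y) = 5*(Y + (-6 - 2*Y)) = 5*(-6 - Y) = -30 - 5*Y)
25*o(4) = 25*(-30 - 5*4) = 25*(-30 - 20) = 25*(-50) = -1250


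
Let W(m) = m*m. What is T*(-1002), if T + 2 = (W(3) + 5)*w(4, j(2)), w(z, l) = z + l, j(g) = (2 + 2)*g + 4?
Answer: -222444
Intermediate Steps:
j(g) = 4 + 4*g (j(g) = 4*g + 4 = 4 + 4*g)
W(m) = m²
w(z, l) = l + z
T = 222 (T = -2 + (3² + 5)*((4 + 4*2) + 4) = -2 + (9 + 5)*((4 + 8) + 4) = -2 + 14*(12 + 4) = -2 + 14*16 = -2 + 224 = 222)
T*(-1002) = 222*(-1002) = -222444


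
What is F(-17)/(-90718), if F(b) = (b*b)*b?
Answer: 4913/90718 ≈ 0.054157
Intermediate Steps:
F(b) = b³ (F(b) = b²*b = b³)
F(-17)/(-90718) = (-17)³/(-90718) = -4913*(-1/90718) = 4913/90718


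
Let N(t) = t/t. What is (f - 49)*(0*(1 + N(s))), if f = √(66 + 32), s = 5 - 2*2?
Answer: 0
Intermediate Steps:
s = 1 (s = 5 - 4 = 1)
N(t) = 1
f = 7*√2 (f = √98 = 7*√2 ≈ 9.8995)
(f - 49)*(0*(1 + N(s))) = (7*√2 - 49)*(0*(1 + 1)) = (-49 + 7*√2)*(0*2) = (-49 + 7*√2)*0 = 0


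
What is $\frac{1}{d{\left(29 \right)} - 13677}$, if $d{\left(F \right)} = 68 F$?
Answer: $- \frac{1}{11705} \approx -8.5434 \cdot 10^{-5}$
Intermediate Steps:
$\frac{1}{d{\left(29 \right)} - 13677} = \frac{1}{68 \cdot 29 - 13677} = \frac{1}{1972 - 13677} = \frac{1}{-11705} = - \frac{1}{11705}$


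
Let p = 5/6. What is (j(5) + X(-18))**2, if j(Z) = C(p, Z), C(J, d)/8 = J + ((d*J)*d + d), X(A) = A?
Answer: 343396/9 ≈ 38155.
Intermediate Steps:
p = 5/6 (p = 5*(1/6) = 5/6 ≈ 0.83333)
C(J, d) = 8*J + 8*d + 8*J*d**2 (C(J, d) = 8*(J + ((d*J)*d + d)) = 8*(J + ((J*d)*d + d)) = 8*(J + (J*d**2 + d)) = 8*(J + (d + J*d**2)) = 8*(J + d + J*d**2) = 8*J + 8*d + 8*J*d**2)
j(Z) = 20/3 + 8*Z + 20*Z**2/3 (j(Z) = 8*(5/6) + 8*Z + 8*(5/6)*Z**2 = 20/3 + 8*Z + 20*Z**2/3)
(j(5) + X(-18))**2 = ((20/3 + 8*5 + (20/3)*5**2) - 18)**2 = ((20/3 + 40 + (20/3)*25) - 18)**2 = ((20/3 + 40 + 500/3) - 18)**2 = (640/3 - 18)**2 = (586/3)**2 = 343396/9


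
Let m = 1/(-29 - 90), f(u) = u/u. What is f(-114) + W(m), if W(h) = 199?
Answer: 200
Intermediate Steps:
f(u) = 1
m = -1/119 (m = 1/(-119) = -1/119 ≈ -0.0084034)
f(-114) + W(m) = 1 + 199 = 200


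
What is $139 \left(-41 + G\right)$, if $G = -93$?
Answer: $-18626$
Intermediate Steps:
$139 \left(-41 + G\right) = 139 \left(-41 - 93\right) = 139 \left(-134\right) = -18626$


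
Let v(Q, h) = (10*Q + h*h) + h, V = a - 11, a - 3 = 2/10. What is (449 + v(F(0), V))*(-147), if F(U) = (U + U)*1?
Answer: -1844997/25 ≈ -73800.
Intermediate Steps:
a = 16/5 (a = 3 + 2/10 = 3 + 2*(⅒) = 3 + ⅕ = 16/5 ≈ 3.2000)
V = -39/5 (V = 16/5 - 11 = -39/5 ≈ -7.8000)
F(U) = 2*U (F(U) = (2*U)*1 = 2*U)
v(Q, h) = h + h² + 10*Q (v(Q, h) = (10*Q + h²) + h = (h² + 10*Q) + h = h + h² + 10*Q)
(449 + v(F(0), V))*(-147) = (449 + (-39/5 + (-39/5)² + 10*(2*0)))*(-147) = (449 + (-39/5 + 1521/25 + 10*0))*(-147) = (449 + (-39/5 + 1521/25 + 0))*(-147) = (449 + 1326/25)*(-147) = (12551/25)*(-147) = -1844997/25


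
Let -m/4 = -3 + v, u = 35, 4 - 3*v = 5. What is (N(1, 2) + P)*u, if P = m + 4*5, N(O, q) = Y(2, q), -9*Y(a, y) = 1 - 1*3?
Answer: 10570/9 ≈ 1174.4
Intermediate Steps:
v = -1/3 (v = 4/3 - 1/3*5 = 4/3 - 5/3 = -1/3 ≈ -0.33333)
Y(a, y) = 2/9 (Y(a, y) = -(1 - 1*3)/9 = -(1 - 3)/9 = -1/9*(-2) = 2/9)
N(O, q) = 2/9
m = 40/3 (m = -4*(-3 - 1/3) = -4*(-10/3) = 40/3 ≈ 13.333)
P = 100/3 (P = 40/3 + 4*5 = 40/3 + 20 = 100/3 ≈ 33.333)
(N(1, 2) + P)*u = (2/9 + 100/3)*35 = (302/9)*35 = 10570/9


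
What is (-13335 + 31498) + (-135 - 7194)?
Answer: 10834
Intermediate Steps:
(-13335 + 31498) + (-135 - 7194) = 18163 - 7329 = 10834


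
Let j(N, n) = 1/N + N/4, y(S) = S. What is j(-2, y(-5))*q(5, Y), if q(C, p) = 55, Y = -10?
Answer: -55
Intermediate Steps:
j(N, n) = 1/N + N/4 (j(N, n) = 1/N + N*(¼) = 1/N + N/4)
j(-2, y(-5))*q(5, Y) = (1/(-2) + (¼)*(-2))*55 = (-½ - ½)*55 = -1*55 = -55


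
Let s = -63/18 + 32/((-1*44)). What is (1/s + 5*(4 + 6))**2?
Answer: 21418384/8649 ≈ 2476.4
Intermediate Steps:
s = -93/22 (s = -63*1/18 + 32/(-44) = -7/2 + 32*(-1/44) = -7/2 - 8/11 = -93/22 ≈ -4.2273)
(1/s + 5*(4 + 6))**2 = (1/(-93/22) + 5*(4 + 6))**2 = (-22/93 + 5*10)**2 = (-22/93 + 50)**2 = (4628/93)**2 = 21418384/8649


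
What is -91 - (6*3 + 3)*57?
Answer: -1288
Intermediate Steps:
-91 - (6*3 + 3)*57 = -91 - (18 + 3)*57 = -91 - 1*21*57 = -91 - 21*57 = -91 - 1197 = -1288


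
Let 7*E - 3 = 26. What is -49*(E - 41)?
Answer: 1806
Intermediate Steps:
E = 29/7 (E = 3/7 + (⅐)*26 = 3/7 + 26/7 = 29/7 ≈ 4.1429)
-49*(E - 41) = -49*(29/7 - 41) = -49*(-258/7) = 1806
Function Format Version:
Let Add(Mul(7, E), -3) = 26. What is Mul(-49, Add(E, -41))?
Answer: 1806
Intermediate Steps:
E = Rational(29, 7) (E = Add(Rational(3, 7), Mul(Rational(1, 7), 26)) = Add(Rational(3, 7), Rational(26, 7)) = Rational(29, 7) ≈ 4.1429)
Mul(-49, Add(E, -41)) = Mul(-49, Add(Rational(29, 7), -41)) = Mul(-49, Rational(-258, 7)) = 1806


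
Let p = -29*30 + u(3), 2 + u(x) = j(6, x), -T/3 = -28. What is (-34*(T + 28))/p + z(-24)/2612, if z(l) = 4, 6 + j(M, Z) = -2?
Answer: 155469/35915 ≈ 4.3288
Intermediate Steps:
T = 84 (T = -3*(-28) = 84)
j(M, Z) = -8 (j(M, Z) = -6 - 2 = -8)
u(x) = -10 (u(x) = -2 - 8 = -10)
p = -880 (p = -29*30 - 10 = -870 - 10 = -880)
(-34*(T + 28))/p + z(-24)/2612 = -34*(84 + 28)/(-880) + 4/2612 = -34*112*(-1/880) + 4*(1/2612) = -3808*(-1/880) + 1/653 = 238/55 + 1/653 = 155469/35915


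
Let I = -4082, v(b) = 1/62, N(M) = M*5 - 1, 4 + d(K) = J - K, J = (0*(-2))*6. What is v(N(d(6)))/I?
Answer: -1/253084 ≈ -3.9513e-6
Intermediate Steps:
J = 0 (J = 0*6 = 0)
d(K) = -4 - K (d(K) = -4 + (0 - K) = -4 - K)
N(M) = -1 + 5*M (N(M) = 5*M - 1 = -1 + 5*M)
v(b) = 1/62
v(N(d(6)))/I = (1/62)/(-4082) = (1/62)*(-1/4082) = -1/253084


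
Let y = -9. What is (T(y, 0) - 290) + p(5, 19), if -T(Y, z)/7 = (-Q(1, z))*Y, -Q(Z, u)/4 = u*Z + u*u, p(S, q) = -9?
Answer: -299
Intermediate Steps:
Q(Z, u) = -4*u² - 4*Z*u (Q(Z, u) = -4*(u*Z + u*u) = -4*(Z*u + u²) = -4*(u² + Z*u) = -4*u² - 4*Z*u)
T(Y, z) = -28*Y*z*(1 + z) (T(Y, z) = -7*(-(-4)*z*(1 + z))*Y = -7*4*z*(1 + z)*Y = -28*Y*z*(1 + z))
(T(y, 0) - 290) + p(5, 19) = (-28*(-9)*0*(1 + 0) - 290) - 9 = (-28*(-9)*0*1 - 290) - 9 = (0 - 290) - 9 = -290 - 9 = -299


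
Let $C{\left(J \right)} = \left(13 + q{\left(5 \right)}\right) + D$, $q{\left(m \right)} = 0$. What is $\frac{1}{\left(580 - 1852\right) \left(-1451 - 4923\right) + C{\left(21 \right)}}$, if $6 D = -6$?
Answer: $\frac{1}{8107740} \approx 1.2334 \cdot 10^{-7}$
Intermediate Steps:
$D = -1$ ($D = \frac{1}{6} \left(-6\right) = -1$)
$C{\left(J \right)} = 12$ ($C{\left(J \right)} = \left(13 + 0\right) - 1 = 13 - 1 = 12$)
$\frac{1}{\left(580 - 1852\right) \left(-1451 - 4923\right) + C{\left(21 \right)}} = \frac{1}{\left(580 - 1852\right) \left(-1451 - 4923\right) + 12} = \frac{1}{\left(-1272\right) \left(-6374\right) + 12} = \frac{1}{8107728 + 12} = \frac{1}{8107740}$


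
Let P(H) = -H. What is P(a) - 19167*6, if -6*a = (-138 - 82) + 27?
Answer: -690205/6 ≈ -1.1503e+5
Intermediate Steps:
a = 193/6 (a = -((-138 - 82) + 27)/6 = -(-220 + 27)/6 = -1/6*(-193) = 193/6 ≈ 32.167)
P(a) - 19167*6 = -1*193/6 - 19167*6 = -193/6 - 1*115002 = -193/6 - 115002 = -690205/6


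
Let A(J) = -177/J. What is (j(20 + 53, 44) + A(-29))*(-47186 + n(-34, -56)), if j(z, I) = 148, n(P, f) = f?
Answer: -211124498/29 ≈ -7.2802e+6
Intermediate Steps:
(j(20 + 53, 44) + A(-29))*(-47186 + n(-34, -56)) = (148 - 177/(-29))*(-47186 - 56) = (148 - 177*(-1/29))*(-47242) = (148 + 177/29)*(-47242) = (4469/29)*(-47242) = -211124498/29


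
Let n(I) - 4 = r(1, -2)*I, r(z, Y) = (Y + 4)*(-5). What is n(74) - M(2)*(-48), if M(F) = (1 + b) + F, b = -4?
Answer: -784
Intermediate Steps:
M(F) = -3 + F (M(F) = (1 - 4) + F = -3 + F)
r(z, Y) = -20 - 5*Y (r(z, Y) = (4 + Y)*(-5) = -20 - 5*Y)
n(I) = 4 - 10*I (n(I) = 4 + (-20 - 5*(-2))*I = 4 + (-20 + 10)*I = 4 - 10*I)
n(74) - M(2)*(-48) = (4 - 10*74) - (-3 + 2)*(-48) = (4 - 740) - (-1)*(-48) = -736 - 1*48 = -736 - 48 = -784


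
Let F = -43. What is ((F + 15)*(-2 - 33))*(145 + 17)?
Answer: 158760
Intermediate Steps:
((F + 15)*(-2 - 33))*(145 + 17) = ((-43 + 15)*(-2 - 33))*(145 + 17) = -28*(-35)*162 = 980*162 = 158760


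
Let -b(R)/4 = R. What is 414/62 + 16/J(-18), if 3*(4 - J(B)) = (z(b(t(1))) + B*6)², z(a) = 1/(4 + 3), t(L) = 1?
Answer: 117800547/17652547 ≈ 6.6733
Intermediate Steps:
b(R) = -4*R
z(a) = ⅐ (z(a) = 1/7 = ⅐)
J(B) = 4 - (⅐ + 6*B)²/3 (J(B) = 4 - (⅐ + B*6)²/3 = 4 - (⅐ + 6*B)²/3)
414/62 + 16/J(-18) = 414/62 + 16/(4 - (1 + 42*(-18))²/147) = 414*(1/62) + 16/(4 - (1 - 756)²/147) = 207/31 + 16/(4 - 1/147*(-755)²) = 207/31 + 16/(4 - 1/147*570025) = 207/31 + 16/(4 - 570025/147) = 207/31 + 16/(-569437/147) = 207/31 + 16*(-147/569437) = 207/31 - 2352/569437 = 117800547/17652547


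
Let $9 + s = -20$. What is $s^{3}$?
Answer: $-24389$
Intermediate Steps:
$s = -29$ ($s = -9 - 20 = -29$)
$s^{3} = \left(-29\right)^{3} = -24389$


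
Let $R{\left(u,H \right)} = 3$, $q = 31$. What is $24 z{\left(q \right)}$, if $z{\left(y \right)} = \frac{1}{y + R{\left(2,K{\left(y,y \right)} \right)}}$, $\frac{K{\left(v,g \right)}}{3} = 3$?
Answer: $\frac{12}{17} \approx 0.70588$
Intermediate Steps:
$K{\left(v,g \right)} = 9$ ($K{\left(v,g \right)} = 3 \cdot 3 = 9$)
$z{\left(y \right)} = \frac{1}{3 + y}$ ($z{\left(y \right)} = \frac{1}{y + 3} = \frac{1}{3 + y}$)
$24 z{\left(q \right)} = \frac{24}{3 + 31} = \frac{24}{34} = 24 \cdot \frac{1}{34} = \frac{12}{17}$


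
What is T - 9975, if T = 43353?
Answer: 33378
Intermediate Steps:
T - 9975 = 43353 - 9975 = 33378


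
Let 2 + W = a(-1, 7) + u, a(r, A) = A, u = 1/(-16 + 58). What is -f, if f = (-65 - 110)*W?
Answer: 5275/6 ≈ 879.17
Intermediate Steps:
u = 1/42 ≈ 0.023810
W = 211/42 (W = -2 + (7 + 1/42) = -2 + 295/42 = 211/42 ≈ 5.0238)
f = -5275/6 (f = (-65 - 110)*(211/42) = -175*211/42 = -5275/6 ≈ -879.17)
-f = -1*(-5275/6) = 5275/6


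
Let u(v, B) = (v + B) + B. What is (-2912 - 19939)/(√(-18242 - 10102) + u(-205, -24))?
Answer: 5781303/92353 + 45702*I*√7086/92353 ≈ 62.6 + 41.657*I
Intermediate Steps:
u(v, B) = v + 2*B (u(v, B) = (B + v) + B = v + 2*B)
(-2912 - 19939)/(√(-18242 - 10102) + u(-205, -24)) = (-2912 - 19939)/(√(-18242 - 10102) + (-205 + 2*(-24))) = -22851/(√(-28344) + (-205 - 48)) = -22851/(2*I*√7086 - 253) = -22851/(-253 + 2*I*√7086)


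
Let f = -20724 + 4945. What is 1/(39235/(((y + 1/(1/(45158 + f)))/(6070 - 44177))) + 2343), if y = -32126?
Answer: 2747/1501564366 ≈ 1.8294e-6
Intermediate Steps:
f = -15779
1/(39235/(((y + 1/(1/(45158 + f)))/(6070 - 44177))) + 2343) = 1/(39235/(((-32126 + 1/(1/(45158 - 15779)))/(6070 - 44177))) + 2343) = 1/(39235/(((-32126 + 1/(1/29379))/(-38107))) + 2343) = 1/(39235/(((-32126 + 1/(1/29379))*(-1/38107))) + 2343) = 1/(39235/(((-32126 + 29379)*(-1/38107))) + 2343) = 1/(39235/((-2747*(-1/38107))) + 2343) = 1/(39235/(2747/38107) + 2343) = 1/(39235*(38107/2747) + 2343) = 1/(1495128145/2747 + 2343) = 1/(1501564366/2747) = 2747/1501564366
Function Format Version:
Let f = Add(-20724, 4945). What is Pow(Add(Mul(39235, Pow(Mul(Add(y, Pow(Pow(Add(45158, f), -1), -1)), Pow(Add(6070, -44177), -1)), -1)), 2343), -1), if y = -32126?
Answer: Rational(2747, 1501564366) ≈ 1.8294e-6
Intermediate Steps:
f = -15779
Pow(Add(Mul(39235, Pow(Mul(Add(y, Pow(Pow(Add(45158, f), -1), -1)), Pow(Add(6070, -44177), -1)), -1)), 2343), -1) = Pow(Add(Mul(39235, Pow(Mul(Add(-32126, Pow(Pow(Add(45158, -15779), -1), -1)), Pow(Add(6070, -44177), -1)), -1)), 2343), -1) = Pow(Add(Mul(39235, Pow(Mul(Add(-32126, Pow(Pow(29379, -1), -1)), Pow(-38107, -1)), -1)), 2343), -1) = Pow(Add(Mul(39235, Pow(Mul(Add(-32126, Pow(Rational(1, 29379), -1)), Rational(-1, 38107)), -1)), 2343), -1) = Pow(Add(Mul(39235, Pow(Mul(Add(-32126, 29379), Rational(-1, 38107)), -1)), 2343), -1) = Pow(Add(Mul(39235, Pow(Mul(-2747, Rational(-1, 38107)), -1)), 2343), -1) = Pow(Add(Mul(39235, Pow(Rational(2747, 38107), -1)), 2343), -1) = Pow(Add(Mul(39235, Rational(38107, 2747)), 2343), -1) = Pow(Add(Rational(1495128145, 2747), 2343), -1) = Pow(Rational(1501564366, 2747), -1) = Rational(2747, 1501564366)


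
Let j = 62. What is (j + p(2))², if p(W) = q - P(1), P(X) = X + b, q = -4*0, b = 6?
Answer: 3025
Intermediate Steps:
q = 0
P(X) = 6 + X (P(X) = X + 6 = 6 + X)
p(W) = -7 (p(W) = 0 - (6 + 1) = 0 - 1*7 = 0 - 7 = -7)
(j + p(2))² = (62 - 7)² = 55² = 3025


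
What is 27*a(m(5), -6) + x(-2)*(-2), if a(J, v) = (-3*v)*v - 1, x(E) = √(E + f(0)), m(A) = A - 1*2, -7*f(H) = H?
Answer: -2943 - 2*I*√2 ≈ -2943.0 - 2.8284*I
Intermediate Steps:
f(H) = -H/7
m(A) = -2 + A (m(A) = A - 2 = -2 + A)
x(E) = √E (x(E) = √(E - ⅐*0) = √(E + 0) = √E)
a(J, v) = -1 - 3*v² (a(J, v) = -3*v² - 1 = -1 - 3*v²)
27*a(m(5), -6) + x(-2)*(-2) = 27*(-1 - 3*(-6)²) + √(-2)*(-2) = 27*(-1 - 3*36) + (I*√2)*(-2) = 27*(-1 - 108) - 2*I*√2 = 27*(-109) - 2*I*√2 = -2943 - 2*I*√2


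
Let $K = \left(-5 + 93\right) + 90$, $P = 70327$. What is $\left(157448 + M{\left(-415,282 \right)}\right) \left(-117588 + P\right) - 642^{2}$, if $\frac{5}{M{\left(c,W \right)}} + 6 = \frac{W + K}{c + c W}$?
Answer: $- \frac{1049448185018247}{141026} \approx -7.4415 \cdot 10^{9}$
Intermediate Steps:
$K = 178$ ($K = 88 + 90 = 178$)
$M{\left(c,W \right)} = \frac{5}{-6 + \frac{178 + W}{c + W c}}$ ($M{\left(c,W \right)} = \frac{5}{-6 + \frac{W + 178}{c + c W}} = \frac{5}{-6 + \frac{178 + W}{c + W c}}$)
$\left(157448 + M{\left(-415,282 \right)}\right) \left(-117588 + P\right) - 642^{2} = \left(157448 - - \frac{2075 \left(1 + 282\right)}{-178 - 282 + 6 \left(-415\right) + 6 \cdot 282 \left(-415\right)}\right) \left(-117588 + 70327\right) - 642^{2} = \left(157448 - \left(-2075\right) \frac{1}{-178 - 282 - 2490 - 702180} \cdot 283\right) \left(-47261\right) - 412164 = \left(157448 - \left(-2075\right) \frac{1}{-705130} \cdot 283\right) \left(-47261\right) - 412164 = \left(157448 - \left(-2075\right) \left(- \frac{1}{705130}\right) 283\right) \left(-47261\right) - 412164 = \left(157448 - \frac{117445}{141026}\right) \left(-47261\right) - 412164 = \frac{22204144203}{141026} \left(-47261\right) - 412164 = - \frac{1049390059177983}{141026} - 412164 = - \frac{1049448185018247}{141026}$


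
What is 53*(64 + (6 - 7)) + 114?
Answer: 3453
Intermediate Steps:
53*(64 + (6 - 7)) + 114 = 53*(64 - 1) + 114 = 53*63 + 114 = 3339 + 114 = 3453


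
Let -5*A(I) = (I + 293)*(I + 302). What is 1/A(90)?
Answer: -5/150136 ≈ -3.3303e-5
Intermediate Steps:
A(I) = -(293 + I)*(302 + I)/5 (A(I) = -(I + 293)*(I + 302)/5 = -(293 + I)*(302 + I)/5)
1/A(90) = 1/(-88486/5 - 119*90 - 1/5*90**2) = 1/(-88486/5 - 10710 - 1/5*8100) = 1/(-88486/5 - 10710 - 1620) = 1/(-150136/5) = -5/150136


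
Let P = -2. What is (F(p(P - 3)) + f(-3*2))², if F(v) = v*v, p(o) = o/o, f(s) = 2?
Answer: 9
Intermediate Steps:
p(o) = 1
F(v) = v²
(F(p(P - 3)) + f(-3*2))² = (1² + 2)² = (1 + 2)² = 3² = 9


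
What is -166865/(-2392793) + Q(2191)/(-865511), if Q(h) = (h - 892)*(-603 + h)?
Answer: -4791458620901/2070988662223 ≈ -2.3136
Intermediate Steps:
Q(h) = (-892 + h)*(-603 + h)
-166865/(-2392793) + Q(2191)/(-865511) = -166865/(-2392793) + (537876 + 2191² - 1495*2191)/(-865511) = -166865*(-1/2392793) + (537876 + 4800481 - 3275545)*(-1/865511) = 166865/2392793 + 2062812*(-1/865511) = 166865/2392793 - 2062812/865511 = -4791458620901/2070988662223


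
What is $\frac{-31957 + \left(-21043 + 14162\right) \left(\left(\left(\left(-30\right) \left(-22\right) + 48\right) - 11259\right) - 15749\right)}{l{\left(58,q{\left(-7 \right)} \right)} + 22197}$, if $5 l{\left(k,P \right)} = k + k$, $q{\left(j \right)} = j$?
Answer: $\frac{904691715}{111101} \approx 8143.0$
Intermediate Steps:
$l{\left(k,P \right)} = \frac{2 k}{5}$ ($l{\left(k,P \right)} = \frac{k + k}{5} = \frac{2 k}{5}$)
$\frac{-31957 + \left(-21043 + 14162\right) \left(\left(\left(\left(-30\right) \left(-22\right) + 48\right) - 11259\right) - 15749\right)}{l{\left(58,q{\left(-7 \right)} \right)} + 22197} = \frac{-31957 + \left(-21043 + 14162\right) \left(\left(\left(\left(-30\right) \left(-22\right) + 48\right) - 11259\right) - 15749\right)}{\frac{2}{5} \cdot 58 + 22197} = \frac{-31957 - 6881 \left(\left(\left(660 + 48\right) - 11259\right) - 15749\right)}{\frac{116}{5} + 22197} = \frac{-31957 - 6881 \left(\left(708 - 11259\right) - 15749\right)}{\frac{111101}{5}} = \left(-31957 - 6881 \left(-10551 - 15749\right)\right) \frac{5}{111101} = \left(-31957 - -180970300\right) \frac{5}{111101} = \left(-31957 + 180970300\right) \frac{5}{111101} = 180938343 \cdot \frac{5}{111101} = \frac{904691715}{111101}$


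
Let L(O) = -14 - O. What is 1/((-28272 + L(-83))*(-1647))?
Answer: 1/46450341 ≈ 2.1528e-8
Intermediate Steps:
1/((-28272 + L(-83))*(-1647)) = 1/(-28272 + (-14 - 1*(-83))*(-1647)) = -1/1647/(-28272 + (-14 + 83)) = -1/1647/(-28272 + 69) = -1/1647/(-28203) = -1/28203*(-1/1647) = 1/46450341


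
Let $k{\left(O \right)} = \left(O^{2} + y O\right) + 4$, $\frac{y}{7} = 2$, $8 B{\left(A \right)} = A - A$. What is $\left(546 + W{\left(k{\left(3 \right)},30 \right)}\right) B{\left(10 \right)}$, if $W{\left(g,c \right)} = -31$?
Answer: $0$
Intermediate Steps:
$B{\left(A \right)} = 0$ ($B{\left(A \right)} = \frac{A - A}{8} = \frac{1}{8} \cdot 0 = 0$)
$y = 14$ ($y = 7 \cdot 2 = 14$)
$k{\left(O \right)} = 4 + O^{2} + 14 O$ ($k{\left(O \right)} = \left(O^{2} + 14 O\right) + 4 = 4 + O^{2} + 14 O$)
$\left(546 + W{\left(k{\left(3 \right)},30 \right)}\right) B{\left(10 \right)} = \left(546 - 31\right) 0 = 515 \cdot 0 = 0$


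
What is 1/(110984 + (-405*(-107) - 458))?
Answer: 1/153861 ≈ 6.4994e-6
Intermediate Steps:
1/(110984 + (-405*(-107) - 458)) = 1/(110984 + (43335 - 458)) = 1/(110984 + 42877) = 1/153861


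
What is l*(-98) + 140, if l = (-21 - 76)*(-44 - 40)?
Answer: -798364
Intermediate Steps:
l = 8148 (l = -97*(-84) = 8148)
l*(-98) + 140 = 8148*(-98) + 140 = -798504 + 140 = -798364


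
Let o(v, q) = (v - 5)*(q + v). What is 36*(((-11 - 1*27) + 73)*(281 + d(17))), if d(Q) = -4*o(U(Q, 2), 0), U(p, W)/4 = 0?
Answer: 354060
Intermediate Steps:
U(p, W) = 0 (U(p, W) = 4*0 = 0)
o(v, q) = (-5 + v)*(q + v)
d(Q) = 0 (d(Q) = -4*(0² - 5*0 - 5*0 + 0*0) = -4*(0 + 0 + 0 + 0) = -4*0 = 0)
36*(((-11 - 1*27) + 73)*(281 + d(17))) = 36*(((-11 - 1*27) + 73)*(281 + 0)) = 36*(((-11 - 27) + 73)*281) = 36*((-38 + 73)*281) = 36*(35*281) = 36*9835 = 354060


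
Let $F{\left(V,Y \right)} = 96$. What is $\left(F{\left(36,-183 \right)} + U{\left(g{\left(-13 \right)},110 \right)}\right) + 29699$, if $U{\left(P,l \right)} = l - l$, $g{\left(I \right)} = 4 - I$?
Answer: $29795$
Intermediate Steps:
$U{\left(P,l \right)} = 0$
$\left(F{\left(36,-183 \right)} + U{\left(g{\left(-13 \right)},110 \right)}\right) + 29699 = \left(96 + 0\right) + 29699 = 96 + 29699 = 29795$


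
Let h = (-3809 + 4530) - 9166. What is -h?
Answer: 8445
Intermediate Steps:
h = -8445 (h = 721 - 9166 = -8445)
-h = -1*(-8445) = 8445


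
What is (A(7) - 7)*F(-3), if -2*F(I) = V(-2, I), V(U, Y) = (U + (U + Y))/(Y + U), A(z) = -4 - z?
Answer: 63/5 ≈ 12.600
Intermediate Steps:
V(U, Y) = (Y + 2*U)/(U + Y)
F(I) = -(-4 + I)/(2*(-2 + I)) (F(I) = -(I + 2*(-2))/(2*(-2 + I)) = -(I - 4)/(2*(-2 + I)) = -(-4 + I)/(2*(-2 + I)))
(A(7) - 7)*F(-3) = ((-4 - 1*7) - 7)*((4 - 1*(-3))/(2*(-2 - 3))) = ((-4 - 7) - 7)*((½)*(4 + 3)/(-5)) = (-11 - 7)*((½)*(-⅕)*7) = -18*(-7/10) = 63/5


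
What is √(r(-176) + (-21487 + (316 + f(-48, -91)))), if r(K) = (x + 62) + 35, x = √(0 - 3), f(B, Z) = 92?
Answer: √(-20982 + I*√3) ≈ 0.006 + 144.85*I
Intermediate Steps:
x = I*√3 (x = √(-3) = I*√3 ≈ 1.732*I)
r(K) = 97 + I*√3 (r(K) = (I*√3 + 62) + 35 = (62 + I*√3) + 35 = 97 + I*√3)
√(r(-176) + (-21487 + (316 + f(-48, -91)))) = √((97 + I*√3) + (-21487 + (316 + 92))) = √((97 + I*√3) + (-21487 + 408)) = √((97 + I*√3) - 21079) = √(-20982 + I*√3)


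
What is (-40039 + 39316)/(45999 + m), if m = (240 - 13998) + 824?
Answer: -723/33065 ≈ -0.021866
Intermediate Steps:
m = -12934 (m = -13758 + 824 = -12934)
(-40039 + 39316)/(45999 + m) = (-40039 + 39316)/(45999 - 12934) = -723/33065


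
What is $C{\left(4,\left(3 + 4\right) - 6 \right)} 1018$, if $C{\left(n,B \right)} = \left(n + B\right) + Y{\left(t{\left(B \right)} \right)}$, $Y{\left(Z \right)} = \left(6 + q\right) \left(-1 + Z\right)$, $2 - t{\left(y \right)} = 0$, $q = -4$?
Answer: $7126$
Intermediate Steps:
$t{\left(y \right)} = 2$ ($t{\left(y \right)} = 2 - 0 = 2 + 0 = 2$)
$Y{\left(Z \right)} = -2 + 2 Z$ ($Y{\left(Z \right)} = \left(6 - 4\right) \left(-1 + Z\right) = 2 \left(-1 + Z\right) = -2 + 2 Z$)
$C{\left(n,B \right)} = 2 + B + n$ ($C{\left(n,B \right)} = \left(n + B\right) + \left(-2 + 2 \cdot 2\right) = \left(B + n\right) + \left(-2 + 4\right) = \left(B + n\right) + 2 = 2 + B + n$)
$C{\left(4,\left(3 + 4\right) - 6 \right)} 1018 = \left(2 + \left(\left(3 + 4\right) - 6\right) + 4\right) 1018 = \left(2 + \left(7 - 6\right) + 4\right) 1018 = \left(2 + 1 + 4\right) 1018 = 7 \cdot 1018 = 7126$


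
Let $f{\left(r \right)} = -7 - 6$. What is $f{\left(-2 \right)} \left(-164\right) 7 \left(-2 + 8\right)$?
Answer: $89544$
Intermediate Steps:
$f{\left(r \right)} = -13$ ($f{\left(r \right)} = -7 - 6 = -13$)
$f{\left(-2 \right)} \left(-164\right) 7 \left(-2 + 8\right) = \left(-13\right) \left(-164\right) 7 \left(-2 + 8\right) = 2132 \cdot 7 \cdot 6 = 2132 \cdot 42 = 89544$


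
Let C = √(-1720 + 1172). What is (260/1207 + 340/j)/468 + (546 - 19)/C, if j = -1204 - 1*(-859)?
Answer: -16034/9744111 - 527*I*√137/274 ≈ -0.0016455 - 22.512*I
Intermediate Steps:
C = 2*I*√137 (C = √(-548) = 2*I*√137 ≈ 23.409*I)
j = -345 (j = -1204 + 859 = -345)
(260/1207 + 340/j)/468 + (546 - 19)/C = (260/1207 + 340/(-345))/468 + (546 - 19)/((2*I*√137)) = (260*(1/1207) + 340*(-1/345))*(1/468) + 527*(-I*√137/274) = (260/1207 - 68/69)*(1/468) - 527*I*√137/274 = -64136/83283*1/468 - 527*I*√137/274 = -16034/9744111 - 527*I*√137/274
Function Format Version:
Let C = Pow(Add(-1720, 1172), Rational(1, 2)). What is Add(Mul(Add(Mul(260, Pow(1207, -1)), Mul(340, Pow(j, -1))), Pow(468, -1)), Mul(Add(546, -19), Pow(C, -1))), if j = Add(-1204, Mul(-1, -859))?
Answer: Add(Rational(-16034, 9744111), Mul(Rational(-527, 274), I, Pow(137, Rational(1, 2)))) ≈ Add(-0.0016455, Mul(-22.512, I))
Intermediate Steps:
C = Mul(2, I, Pow(137, Rational(1, 2))) (C = Pow(-548, Rational(1, 2)) = Mul(2, I, Pow(137, Rational(1, 2))) ≈ Mul(23.409, I))
j = -345 (j = Add(-1204, 859) = -345)
Add(Mul(Add(Mul(260, Pow(1207, -1)), Mul(340, Pow(j, -1))), Pow(468, -1)), Mul(Add(546, -19), Pow(C, -1))) = Add(Mul(Add(Mul(260, Pow(1207, -1)), Mul(340, Pow(-345, -1))), Pow(468, -1)), Mul(Add(546, -19), Pow(Mul(2, I, Pow(137, Rational(1, 2))), -1))) = Add(Mul(Add(Mul(260, Rational(1, 1207)), Mul(340, Rational(-1, 345))), Rational(1, 468)), Mul(527, Mul(Rational(-1, 274), I, Pow(137, Rational(1, 2))))) = Add(Mul(Add(Rational(260, 1207), Rational(-68, 69)), Rational(1, 468)), Mul(Rational(-527, 274), I, Pow(137, Rational(1, 2)))) = Add(Mul(Rational(-64136, 83283), Rational(1, 468)), Mul(Rational(-527, 274), I, Pow(137, Rational(1, 2)))) = Add(Rational(-16034, 9744111), Mul(Rational(-527, 274), I, Pow(137, Rational(1, 2))))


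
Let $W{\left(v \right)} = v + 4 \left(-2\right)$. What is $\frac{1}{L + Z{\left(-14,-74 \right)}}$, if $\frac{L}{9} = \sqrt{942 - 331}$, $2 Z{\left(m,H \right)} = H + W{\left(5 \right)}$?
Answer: $\frac{154}{192035} + \frac{36 \sqrt{611}}{192035} \approx 0.0054358$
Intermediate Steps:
$W{\left(v \right)} = -8 + v$ ($W{\left(v \right)} = v - 8 = -8 + v$)
$Z{\left(m,H \right)} = - \frac{3}{2} + \frac{H}{2}$ ($Z{\left(m,H \right)} = \frac{H + \left(-8 + 5\right)}{2} = \frac{H - 3}{2} = \frac{-3 + H}{2} = - \frac{3}{2} + \frac{H}{2}$)
$L = 9 \sqrt{611}$ ($L = 9 \sqrt{942 - 331} = 9 \sqrt{611} \approx 222.47$)
$\frac{1}{L + Z{\left(-14,-74 \right)}} = \frac{1}{9 \sqrt{611} + \left(- \frac{3}{2} + \frac{1}{2} \left(-74\right)\right)} = \frac{1}{9 \sqrt{611} - \frac{77}{2}} = \frac{1}{- \frac{77}{2} + 9 \sqrt{611}}$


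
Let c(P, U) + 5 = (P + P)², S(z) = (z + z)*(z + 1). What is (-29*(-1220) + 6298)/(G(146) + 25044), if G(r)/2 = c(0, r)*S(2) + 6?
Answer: 20839/12468 ≈ 1.6714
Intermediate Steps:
S(z) = 2*z*(1 + z) (S(z) = (2*z)*(1 + z) = 2*z*(1 + z))
c(P, U) = -5 + 4*P² (c(P, U) = -5 + (P + P)² = -5 + (2*P)² = -5 + 4*P²)
G(r) = -108 (G(r) = 2*((-5 + 4*0²)*(2*2*(1 + 2)) + 6) = 2*((-5 + 4*0)*(2*2*3) + 6) = 2*((-5 + 0)*12 + 6) = 2*(-5*12 + 6) = 2*(-60 + 6) = 2*(-54) = -108)
(-29*(-1220) + 6298)/(G(146) + 25044) = (-29*(-1220) + 6298)/(-108 + 25044) = (35380 + 6298)/24936 = 41678*(1/24936) = 20839/12468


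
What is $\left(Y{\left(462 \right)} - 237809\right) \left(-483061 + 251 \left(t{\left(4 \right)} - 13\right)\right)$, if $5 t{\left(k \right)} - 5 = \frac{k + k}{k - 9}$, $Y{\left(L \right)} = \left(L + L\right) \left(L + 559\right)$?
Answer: $- \frac{1715136759127}{5} \approx -3.4303 \cdot 10^{11}$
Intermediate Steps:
$Y{\left(L \right)} = 2 L \left(559 + L\right)$
$t{\left(k \right)} = 1 + \frac{2 k}{5 \left(-9 + k\right)}$ ($t{\left(k \right)} = 1 + \frac{\left(k + k\right) \frac{1}{k - 9}}{5} = 1 + \frac{2 k \frac{1}{-9 + k}}{5} = 1 + \frac{2 k}{5 \left(-9 + k\right)}$)
$\left(Y{\left(462 \right)} - 237809\right) \left(-483061 + 251 \left(t{\left(4 \right)} - 13\right)\right) = \left(2 \cdot 462 \left(559 + 462\right) - 237809\right) \left(-483061 + 251 \left(\frac{-45 + 7 \cdot 4}{5 \left(-9 + 4\right)} - 13\right)\right) = \left(2 \cdot 462 \cdot 1021 - 237809\right) \left(-483061 + 251 \left(\frac{-45 + 28}{5 \left(-5\right)} - 13\right)\right) = \left(943404 - 237809\right) \left(-483061 + 251 \left(\frac{1}{5} \left(- \frac{1}{5}\right) \left(-17\right) - 13\right)\right) = 705595 \left(-483061 + 251 \left(\frac{17}{25} - 13\right)\right) = 705595 \left(-483061 + 251 \left(- \frac{308}{25}\right)\right) = 705595 \left(-483061 - \frac{77308}{25}\right) = 705595 \left(- \frac{12153833}{25}\right) = - \frac{1715136759127}{5}$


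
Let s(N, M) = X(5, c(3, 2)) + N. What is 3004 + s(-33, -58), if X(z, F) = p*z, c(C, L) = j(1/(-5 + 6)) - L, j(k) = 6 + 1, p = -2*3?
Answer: 2941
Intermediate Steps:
p = -6
j(k) = 7
c(C, L) = 7 - L
X(z, F) = -6*z
s(N, M) = -30 + N (s(N, M) = -6*5 + N = -30 + N)
3004 + s(-33, -58) = 3004 + (-30 - 33) = 3004 - 63 = 2941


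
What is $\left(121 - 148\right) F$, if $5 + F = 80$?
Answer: $-2025$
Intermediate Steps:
$F = 75$ ($F = -5 + 80 = 75$)
$\left(121 - 148\right) F = \left(121 - 148\right) 75 = \left(-27\right) 75 = -2025$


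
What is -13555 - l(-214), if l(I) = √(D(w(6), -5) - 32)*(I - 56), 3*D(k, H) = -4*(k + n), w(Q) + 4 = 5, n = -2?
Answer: -13555 + 180*I*√69 ≈ -13555.0 + 1495.2*I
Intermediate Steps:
w(Q) = 1 (w(Q) = -4 + 5 = 1)
D(k, H) = 8/3 - 4*k/3 (D(k, H) = (-4*(k - 2))/3 = (-4*(-2 + k))/3 = (8 - 4*k)/3 = 8/3 - 4*k/3)
l(I) = 2*I*√69*(-56 + I)/3 (l(I) = √((8/3 - 4/3*1) - 32)*(I - 56) = √((8/3 - 4/3) - 32)*(-56 + I) = √(4/3 - 32)*(-56 + I) = √(-92/3)*(-56 + I) = (2*I*√69/3)*(-56 + I) = 2*I*√69*(-56 + I)/3)
-13555 - l(-214) = -13555 - 2*I*√69*(-56 - 214)/3 = -13555 - 2*I*√69*(-270)/3 = -13555 - (-180)*I*√69 = -13555 + 180*I*√69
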